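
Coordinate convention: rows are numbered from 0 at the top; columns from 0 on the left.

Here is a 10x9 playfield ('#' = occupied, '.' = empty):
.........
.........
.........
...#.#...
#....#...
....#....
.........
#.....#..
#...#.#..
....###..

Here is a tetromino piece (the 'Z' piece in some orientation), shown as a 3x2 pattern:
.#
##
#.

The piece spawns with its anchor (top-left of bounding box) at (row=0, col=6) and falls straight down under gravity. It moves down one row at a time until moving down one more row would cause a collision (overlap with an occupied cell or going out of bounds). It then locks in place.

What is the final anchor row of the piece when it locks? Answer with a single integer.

Spawn at (row=0, col=6). Try each row:
  row 0: fits
  row 1: fits
  row 2: fits
  row 3: fits
  row 4: fits
  row 5: blocked -> lock at row 4

Answer: 4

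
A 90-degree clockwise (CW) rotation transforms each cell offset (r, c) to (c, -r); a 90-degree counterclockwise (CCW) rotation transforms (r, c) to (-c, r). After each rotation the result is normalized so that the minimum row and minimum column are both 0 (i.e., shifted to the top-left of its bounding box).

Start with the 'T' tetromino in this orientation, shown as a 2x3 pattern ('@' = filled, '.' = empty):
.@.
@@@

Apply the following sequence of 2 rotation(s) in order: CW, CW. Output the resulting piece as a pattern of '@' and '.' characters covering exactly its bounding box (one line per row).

Answer: @@@
.@.

Derivation:
Start:
.@.
@@@
After rotation 1 (CW):
@.
@@
@.
After rotation 2 (CW):
@@@
.@.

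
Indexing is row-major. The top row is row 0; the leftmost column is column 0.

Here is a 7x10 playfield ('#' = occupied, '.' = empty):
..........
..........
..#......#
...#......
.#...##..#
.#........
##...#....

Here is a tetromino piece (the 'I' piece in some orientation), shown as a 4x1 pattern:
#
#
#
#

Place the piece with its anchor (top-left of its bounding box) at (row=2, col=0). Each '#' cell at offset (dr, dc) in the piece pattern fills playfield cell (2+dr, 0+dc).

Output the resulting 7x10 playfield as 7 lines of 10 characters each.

Answer: ..........
..........
#.#......#
#..#......
##...##..#
##........
##...#....

Derivation:
Fill (2+0,0+0) = (2,0)
Fill (2+1,0+0) = (3,0)
Fill (2+2,0+0) = (4,0)
Fill (2+3,0+0) = (5,0)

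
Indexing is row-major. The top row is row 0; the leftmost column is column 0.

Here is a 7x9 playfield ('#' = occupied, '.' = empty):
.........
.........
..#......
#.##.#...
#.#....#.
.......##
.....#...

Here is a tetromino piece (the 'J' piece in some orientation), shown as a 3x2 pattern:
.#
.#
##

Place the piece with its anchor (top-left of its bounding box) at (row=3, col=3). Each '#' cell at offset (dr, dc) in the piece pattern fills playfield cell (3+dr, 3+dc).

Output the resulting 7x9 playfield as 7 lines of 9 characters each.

Answer: .........
.........
..#......
#.####...
#.#.#..#.
...##..##
.....#...

Derivation:
Fill (3+0,3+1) = (3,4)
Fill (3+1,3+1) = (4,4)
Fill (3+2,3+0) = (5,3)
Fill (3+2,3+1) = (5,4)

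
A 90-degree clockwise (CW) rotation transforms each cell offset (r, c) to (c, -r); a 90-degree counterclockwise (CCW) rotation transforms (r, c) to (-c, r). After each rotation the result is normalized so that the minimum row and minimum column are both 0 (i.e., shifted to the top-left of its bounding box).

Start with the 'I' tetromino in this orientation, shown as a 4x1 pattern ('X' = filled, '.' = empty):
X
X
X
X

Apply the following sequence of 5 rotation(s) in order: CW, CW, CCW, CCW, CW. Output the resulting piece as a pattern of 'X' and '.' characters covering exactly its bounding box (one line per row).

Start:
X
X
X
X
After rotation 1 (CW):
XXXX
After rotation 2 (CW):
X
X
X
X
After rotation 3 (CCW):
XXXX
After rotation 4 (CCW):
X
X
X
X
After rotation 5 (CW):
XXXX

Answer: XXXX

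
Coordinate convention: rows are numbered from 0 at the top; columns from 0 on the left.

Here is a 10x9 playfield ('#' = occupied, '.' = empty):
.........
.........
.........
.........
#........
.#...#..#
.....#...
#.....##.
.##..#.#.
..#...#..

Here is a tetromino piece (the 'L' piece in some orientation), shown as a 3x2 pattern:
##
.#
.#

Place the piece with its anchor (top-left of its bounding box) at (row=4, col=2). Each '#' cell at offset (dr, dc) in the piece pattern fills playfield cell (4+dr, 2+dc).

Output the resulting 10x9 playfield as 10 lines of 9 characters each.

Answer: .........
.........
.........
.........
#.##.....
.#.#.#..#
...#.#...
#.....##.
.##..#.#.
..#...#..

Derivation:
Fill (4+0,2+0) = (4,2)
Fill (4+0,2+1) = (4,3)
Fill (4+1,2+1) = (5,3)
Fill (4+2,2+1) = (6,3)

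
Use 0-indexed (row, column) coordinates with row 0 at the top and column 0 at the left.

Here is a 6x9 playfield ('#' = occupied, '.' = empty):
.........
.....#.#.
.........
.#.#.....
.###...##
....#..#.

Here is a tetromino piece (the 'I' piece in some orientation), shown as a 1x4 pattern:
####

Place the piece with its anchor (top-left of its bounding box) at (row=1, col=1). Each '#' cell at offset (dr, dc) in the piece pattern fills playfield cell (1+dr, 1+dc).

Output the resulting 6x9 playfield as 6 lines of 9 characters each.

Fill (1+0,1+0) = (1,1)
Fill (1+0,1+1) = (1,2)
Fill (1+0,1+2) = (1,3)
Fill (1+0,1+3) = (1,4)

Answer: .........
.#####.#.
.........
.#.#.....
.###...##
....#..#.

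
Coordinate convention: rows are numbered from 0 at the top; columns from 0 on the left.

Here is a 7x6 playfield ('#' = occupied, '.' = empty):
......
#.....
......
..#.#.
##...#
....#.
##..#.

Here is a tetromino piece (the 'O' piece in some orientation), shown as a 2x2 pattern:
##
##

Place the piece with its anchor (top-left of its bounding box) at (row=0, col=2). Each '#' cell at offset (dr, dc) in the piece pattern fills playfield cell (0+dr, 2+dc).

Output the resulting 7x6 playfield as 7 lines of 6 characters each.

Fill (0+0,2+0) = (0,2)
Fill (0+0,2+1) = (0,3)
Fill (0+1,2+0) = (1,2)
Fill (0+1,2+1) = (1,3)

Answer: ..##..
#.##..
......
..#.#.
##...#
....#.
##..#.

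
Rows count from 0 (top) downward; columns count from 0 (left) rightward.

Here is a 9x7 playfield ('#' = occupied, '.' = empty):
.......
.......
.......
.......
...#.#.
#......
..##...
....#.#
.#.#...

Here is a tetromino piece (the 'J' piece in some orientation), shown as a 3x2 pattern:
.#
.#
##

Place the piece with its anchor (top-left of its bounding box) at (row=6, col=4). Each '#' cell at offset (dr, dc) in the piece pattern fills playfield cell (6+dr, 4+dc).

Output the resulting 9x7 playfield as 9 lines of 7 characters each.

Answer: .......
.......
.......
.......
...#.#.
#......
..##.#.
....###
.#.###.

Derivation:
Fill (6+0,4+1) = (6,5)
Fill (6+1,4+1) = (7,5)
Fill (6+2,4+0) = (8,4)
Fill (6+2,4+1) = (8,5)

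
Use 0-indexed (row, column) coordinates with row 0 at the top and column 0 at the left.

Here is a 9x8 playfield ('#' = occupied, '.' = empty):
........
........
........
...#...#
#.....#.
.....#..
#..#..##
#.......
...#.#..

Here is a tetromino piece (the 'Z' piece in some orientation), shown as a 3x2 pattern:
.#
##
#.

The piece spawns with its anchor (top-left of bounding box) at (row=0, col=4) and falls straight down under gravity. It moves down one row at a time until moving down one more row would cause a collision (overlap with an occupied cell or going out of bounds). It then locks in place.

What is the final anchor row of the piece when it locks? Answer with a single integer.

Spawn at (row=0, col=4). Try each row:
  row 0: fits
  row 1: fits
  row 2: fits
  row 3: fits
  row 4: blocked -> lock at row 3

Answer: 3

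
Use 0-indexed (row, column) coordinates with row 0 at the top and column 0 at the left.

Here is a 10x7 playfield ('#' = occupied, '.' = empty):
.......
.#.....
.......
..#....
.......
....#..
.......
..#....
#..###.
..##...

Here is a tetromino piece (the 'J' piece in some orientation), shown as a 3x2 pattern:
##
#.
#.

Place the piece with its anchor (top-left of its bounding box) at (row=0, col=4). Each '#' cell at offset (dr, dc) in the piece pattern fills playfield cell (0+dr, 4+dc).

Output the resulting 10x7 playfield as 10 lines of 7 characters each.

Answer: ....##.
.#..#..
....#..
..#....
.......
....#..
.......
..#....
#..###.
..##...

Derivation:
Fill (0+0,4+0) = (0,4)
Fill (0+0,4+1) = (0,5)
Fill (0+1,4+0) = (1,4)
Fill (0+2,4+0) = (2,4)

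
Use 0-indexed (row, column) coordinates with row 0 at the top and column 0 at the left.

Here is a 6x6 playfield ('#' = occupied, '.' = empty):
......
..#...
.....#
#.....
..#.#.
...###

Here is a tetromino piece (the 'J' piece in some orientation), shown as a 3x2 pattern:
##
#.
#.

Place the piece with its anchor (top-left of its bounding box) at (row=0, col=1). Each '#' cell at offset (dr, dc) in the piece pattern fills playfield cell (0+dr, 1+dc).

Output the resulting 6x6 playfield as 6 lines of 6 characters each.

Answer: .##...
.##...
.#...#
#.....
..#.#.
...###

Derivation:
Fill (0+0,1+0) = (0,1)
Fill (0+0,1+1) = (0,2)
Fill (0+1,1+0) = (1,1)
Fill (0+2,1+0) = (2,1)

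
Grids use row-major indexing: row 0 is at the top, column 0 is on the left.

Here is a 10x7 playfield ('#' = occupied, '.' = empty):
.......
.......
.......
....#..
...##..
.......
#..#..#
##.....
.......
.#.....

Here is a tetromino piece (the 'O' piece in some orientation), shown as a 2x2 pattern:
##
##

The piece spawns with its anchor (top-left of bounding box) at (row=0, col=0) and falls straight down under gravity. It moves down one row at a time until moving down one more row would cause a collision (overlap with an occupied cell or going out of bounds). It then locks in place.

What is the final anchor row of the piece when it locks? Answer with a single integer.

Spawn at (row=0, col=0). Try each row:
  row 0: fits
  row 1: fits
  row 2: fits
  row 3: fits
  row 4: fits
  row 5: blocked -> lock at row 4

Answer: 4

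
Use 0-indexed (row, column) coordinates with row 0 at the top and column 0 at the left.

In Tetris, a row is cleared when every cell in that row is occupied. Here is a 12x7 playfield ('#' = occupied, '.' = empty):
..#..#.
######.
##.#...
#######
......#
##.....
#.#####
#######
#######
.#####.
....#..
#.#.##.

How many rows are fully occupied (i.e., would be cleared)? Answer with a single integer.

Answer: 3

Derivation:
Check each row:
  row 0: 5 empty cells -> not full
  row 1: 1 empty cell -> not full
  row 2: 4 empty cells -> not full
  row 3: 0 empty cells -> FULL (clear)
  row 4: 6 empty cells -> not full
  row 5: 5 empty cells -> not full
  row 6: 1 empty cell -> not full
  row 7: 0 empty cells -> FULL (clear)
  row 8: 0 empty cells -> FULL (clear)
  row 9: 2 empty cells -> not full
  row 10: 6 empty cells -> not full
  row 11: 3 empty cells -> not full
Total rows cleared: 3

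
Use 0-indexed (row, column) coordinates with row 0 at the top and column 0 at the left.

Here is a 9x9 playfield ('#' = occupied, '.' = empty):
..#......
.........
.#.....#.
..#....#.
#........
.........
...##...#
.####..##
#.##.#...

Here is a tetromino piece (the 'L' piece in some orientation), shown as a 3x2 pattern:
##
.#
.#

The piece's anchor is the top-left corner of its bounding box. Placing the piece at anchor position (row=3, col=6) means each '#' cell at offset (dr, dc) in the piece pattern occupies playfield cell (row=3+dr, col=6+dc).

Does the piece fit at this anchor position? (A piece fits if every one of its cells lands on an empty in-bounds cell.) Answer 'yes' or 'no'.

Check each piece cell at anchor (3, 6):
  offset (0,0) -> (3,6): empty -> OK
  offset (0,1) -> (3,7): occupied ('#') -> FAIL
  offset (1,1) -> (4,7): empty -> OK
  offset (2,1) -> (5,7): empty -> OK
All cells valid: no

Answer: no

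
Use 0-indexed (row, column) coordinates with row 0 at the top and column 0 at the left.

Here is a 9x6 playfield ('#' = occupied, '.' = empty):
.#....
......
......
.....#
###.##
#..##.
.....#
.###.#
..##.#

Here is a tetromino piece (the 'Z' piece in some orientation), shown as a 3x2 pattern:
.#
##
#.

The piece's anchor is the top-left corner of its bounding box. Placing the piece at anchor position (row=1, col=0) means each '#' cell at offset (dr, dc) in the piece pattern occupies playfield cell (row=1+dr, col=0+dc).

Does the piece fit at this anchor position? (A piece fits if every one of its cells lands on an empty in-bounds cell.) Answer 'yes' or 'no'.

Answer: yes

Derivation:
Check each piece cell at anchor (1, 0):
  offset (0,1) -> (1,1): empty -> OK
  offset (1,0) -> (2,0): empty -> OK
  offset (1,1) -> (2,1): empty -> OK
  offset (2,0) -> (3,0): empty -> OK
All cells valid: yes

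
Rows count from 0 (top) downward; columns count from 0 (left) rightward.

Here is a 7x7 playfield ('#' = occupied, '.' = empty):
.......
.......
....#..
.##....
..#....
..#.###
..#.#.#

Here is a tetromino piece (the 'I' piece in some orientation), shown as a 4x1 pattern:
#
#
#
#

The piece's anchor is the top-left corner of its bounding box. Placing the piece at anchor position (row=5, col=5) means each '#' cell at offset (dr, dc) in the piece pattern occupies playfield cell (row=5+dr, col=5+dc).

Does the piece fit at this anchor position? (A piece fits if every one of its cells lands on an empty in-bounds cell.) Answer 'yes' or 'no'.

Answer: no

Derivation:
Check each piece cell at anchor (5, 5):
  offset (0,0) -> (5,5): occupied ('#') -> FAIL
  offset (1,0) -> (6,5): empty -> OK
  offset (2,0) -> (7,5): out of bounds -> FAIL
  offset (3,0) -> (8,5): out of bounds -> FAIL
All cells valid: no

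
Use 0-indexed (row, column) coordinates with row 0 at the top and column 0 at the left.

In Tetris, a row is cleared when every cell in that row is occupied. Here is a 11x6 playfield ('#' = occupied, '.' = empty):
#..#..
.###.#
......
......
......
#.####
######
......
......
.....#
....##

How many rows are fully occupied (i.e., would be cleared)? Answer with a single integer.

Answer: 1

Derivation:
Check each row:
  row 0: 4 empty cells -> not full
  row 1: 2 empty cells -> not full
  row 2: 6 empty cells -> not full
  row 3: 6 empty cells -> not full
  row 4: 6 empty cells -> not full
  row 5: 1 empty cell -> not full
  row 6: 0 empty cells -> FULL (clear)
  row 7: 6 empty cells -> not full
  row 8: 6 empty cells -> not full
  row 9: 5 empty cells -> not full
  row 10: 4 empty cells -> not full
Total rows cleared: 1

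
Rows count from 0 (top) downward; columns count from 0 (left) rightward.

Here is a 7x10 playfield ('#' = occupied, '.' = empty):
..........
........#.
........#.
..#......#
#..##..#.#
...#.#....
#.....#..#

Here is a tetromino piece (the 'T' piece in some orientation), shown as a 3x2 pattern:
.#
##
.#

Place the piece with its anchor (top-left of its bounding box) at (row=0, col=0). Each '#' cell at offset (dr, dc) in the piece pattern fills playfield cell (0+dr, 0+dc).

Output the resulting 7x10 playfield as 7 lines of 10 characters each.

Answer: .#........
##......#.
.#......#.
..#......#
#..##..#.#
...#.#....
#.....#..#

Derivation:
Fill (0+0,0+1) = (0,1)
Fill (0+1,0+0) = (1,0)
Fill (0+1,0+1) = (1,1)
Fill (0+2,0+1) = (2,1)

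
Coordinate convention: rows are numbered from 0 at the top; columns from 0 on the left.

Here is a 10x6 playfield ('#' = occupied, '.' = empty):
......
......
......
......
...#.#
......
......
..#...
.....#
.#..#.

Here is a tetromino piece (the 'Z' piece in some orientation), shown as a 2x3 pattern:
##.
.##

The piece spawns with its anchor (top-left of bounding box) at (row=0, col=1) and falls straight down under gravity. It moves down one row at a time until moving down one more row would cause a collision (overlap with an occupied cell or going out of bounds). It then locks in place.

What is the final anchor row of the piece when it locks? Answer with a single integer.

Answer: 2

Derivation:
Spawn at (row=0, col=1). Try each row:
  row 0: fits
  row 1: fits
  row 2: fits
  row 3: blocked -> lock at row 2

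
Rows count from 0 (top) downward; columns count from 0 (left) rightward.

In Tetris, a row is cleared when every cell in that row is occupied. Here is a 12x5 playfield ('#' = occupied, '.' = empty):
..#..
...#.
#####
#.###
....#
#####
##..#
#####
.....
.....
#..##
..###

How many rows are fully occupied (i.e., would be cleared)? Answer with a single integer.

Check each row:
  row 0: 4 empty cells -> not full
  row 1: 4 empty cells -> not full
  row 2: 0 empty cells -> FULL (clear)
  row 3: 1 empty cell -> not full
  row 4: 4 empty cells -> not full
  row 5: 0 empty cells -> FULL (clear)
  row 6: 2 empty cells -> not full
  row 7: 0 empty cells -> FULL (clear)
  row 8: 5 empty cells -> not full
  row 9: 5 empty cells -> not full
  row 10: 2 empty cells -> not full
  row 11: 2 empty cells -> not full
Total rows cleared: 3

Answer: 3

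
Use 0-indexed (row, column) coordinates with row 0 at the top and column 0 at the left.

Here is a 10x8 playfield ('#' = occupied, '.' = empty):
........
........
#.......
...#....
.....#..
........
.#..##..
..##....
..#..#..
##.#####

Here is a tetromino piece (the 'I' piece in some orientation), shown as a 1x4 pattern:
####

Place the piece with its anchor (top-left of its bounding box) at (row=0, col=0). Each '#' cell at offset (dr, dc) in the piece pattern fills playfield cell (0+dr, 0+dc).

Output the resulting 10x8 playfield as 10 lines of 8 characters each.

Answer: ####....
........
#.......
...#....
.....#..
........
.#..##..
..##....
..#..#..
##.#####

Derivation:
Fill (0+0,0+0) = (0,0)
Fill (0+0,0+1) = (0,1)
Fill (0+0,0+2) = (0,2)
Fill (0+0,0+3) = (0,3)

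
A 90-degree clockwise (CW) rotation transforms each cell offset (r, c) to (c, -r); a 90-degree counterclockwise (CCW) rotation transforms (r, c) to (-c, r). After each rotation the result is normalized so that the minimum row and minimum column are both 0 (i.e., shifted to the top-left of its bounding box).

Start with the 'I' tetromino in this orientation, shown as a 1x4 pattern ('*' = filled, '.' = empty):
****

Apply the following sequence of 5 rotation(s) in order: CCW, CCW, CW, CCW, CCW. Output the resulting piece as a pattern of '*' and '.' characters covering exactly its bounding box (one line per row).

Answer: *
*
*
*

Derivation:
Start:
****
After rotation 1 (CCW):
*
*
*
*
After rotation 2 (CCW):
****
After rotation 3 (CW):
*
*
*
*
After rotation 4 (CCW):
****
After rotation 5 (CCW):
*
*
*
*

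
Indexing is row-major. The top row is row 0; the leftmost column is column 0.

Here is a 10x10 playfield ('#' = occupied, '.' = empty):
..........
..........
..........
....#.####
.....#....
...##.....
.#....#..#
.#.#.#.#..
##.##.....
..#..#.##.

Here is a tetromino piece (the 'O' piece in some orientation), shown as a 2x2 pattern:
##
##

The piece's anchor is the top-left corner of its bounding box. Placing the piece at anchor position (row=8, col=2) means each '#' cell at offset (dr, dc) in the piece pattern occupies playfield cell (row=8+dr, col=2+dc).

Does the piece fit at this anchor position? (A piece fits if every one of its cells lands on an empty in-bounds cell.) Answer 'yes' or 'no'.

Check each piece cell at anchor (8, 2):
  offset (0,0) -> (8,2): empty -> OK
  offset (0,1) -> (8,3): occupied ('#') -> FAIL
  offset (1,0) -> (9,2): occupied ('#') -> FAIL
  offset (1,1) -> (9,3): empty -> OK
All cells valid: no

Answer: no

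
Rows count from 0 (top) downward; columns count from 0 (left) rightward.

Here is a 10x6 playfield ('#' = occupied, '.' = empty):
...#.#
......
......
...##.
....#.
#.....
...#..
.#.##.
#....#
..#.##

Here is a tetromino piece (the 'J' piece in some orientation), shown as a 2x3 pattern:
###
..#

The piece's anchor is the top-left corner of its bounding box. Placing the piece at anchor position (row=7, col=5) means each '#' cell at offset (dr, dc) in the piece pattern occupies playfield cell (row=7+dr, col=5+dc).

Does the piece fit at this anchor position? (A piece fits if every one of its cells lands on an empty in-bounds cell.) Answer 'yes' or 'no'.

Answer: no

Derivation:
Check each piece cell at anchor (7, 5):
  offset (0,0) -> (7,5): empty -> OK
  offset (0,1) -> (7,6): out of bounds -> FAIL
  offset (0,2) -> (7,7): out of bounds -> FAIL
  offset (1,2) -> (8,7): out of bounds -> FAIL
All cells valid: no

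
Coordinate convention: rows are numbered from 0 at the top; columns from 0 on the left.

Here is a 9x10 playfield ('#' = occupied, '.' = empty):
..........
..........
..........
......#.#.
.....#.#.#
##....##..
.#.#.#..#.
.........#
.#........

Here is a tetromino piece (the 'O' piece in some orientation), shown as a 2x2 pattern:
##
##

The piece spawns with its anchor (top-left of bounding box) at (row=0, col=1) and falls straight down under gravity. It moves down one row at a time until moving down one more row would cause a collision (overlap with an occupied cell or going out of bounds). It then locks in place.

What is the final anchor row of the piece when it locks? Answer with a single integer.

Spawn at (row=0, col=1). Try each row:
  row 0: fits
  row 1: fits
  row 2: fits
  row 3: fits
  row 4: blocked -> lock at row 3

Answer: 3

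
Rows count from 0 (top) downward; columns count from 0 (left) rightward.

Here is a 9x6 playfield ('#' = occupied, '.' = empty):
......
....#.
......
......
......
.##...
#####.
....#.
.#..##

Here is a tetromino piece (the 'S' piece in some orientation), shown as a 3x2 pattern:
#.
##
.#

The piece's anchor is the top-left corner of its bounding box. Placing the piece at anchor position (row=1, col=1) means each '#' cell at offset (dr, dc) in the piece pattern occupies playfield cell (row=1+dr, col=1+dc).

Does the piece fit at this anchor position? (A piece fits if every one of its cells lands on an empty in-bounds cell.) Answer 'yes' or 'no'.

Check each piece cell at anchor (1, 1):
  offset (0,0) -> (1,1): empty -> OK
  offset (1,0) -> (2,1): empty -> OK
  offset (1,1) -> (2,2): empty -> OK
  offset (2,1) -> (3,2): empty -> OK
All cells valid: yes

Answer: yes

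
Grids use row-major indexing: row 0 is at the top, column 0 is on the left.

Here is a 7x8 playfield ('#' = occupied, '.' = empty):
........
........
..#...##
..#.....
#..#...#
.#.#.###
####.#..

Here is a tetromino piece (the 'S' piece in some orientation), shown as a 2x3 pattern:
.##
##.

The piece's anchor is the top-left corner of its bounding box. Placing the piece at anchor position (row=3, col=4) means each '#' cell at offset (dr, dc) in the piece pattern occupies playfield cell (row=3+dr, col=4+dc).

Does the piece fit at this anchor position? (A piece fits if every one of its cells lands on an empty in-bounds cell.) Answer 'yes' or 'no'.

Answer: yes

Derivation:
Check each piece cell at anchor (3, 4):
  offset (0,1) -> (3,5): empty -> OK
  offset (0,2) -> (3,6): empty -> OK
  offset (1,0) -> (4,4): empty -> OK
  offset (1,1) -> (4,5): empty -> OK
All cells valid: yes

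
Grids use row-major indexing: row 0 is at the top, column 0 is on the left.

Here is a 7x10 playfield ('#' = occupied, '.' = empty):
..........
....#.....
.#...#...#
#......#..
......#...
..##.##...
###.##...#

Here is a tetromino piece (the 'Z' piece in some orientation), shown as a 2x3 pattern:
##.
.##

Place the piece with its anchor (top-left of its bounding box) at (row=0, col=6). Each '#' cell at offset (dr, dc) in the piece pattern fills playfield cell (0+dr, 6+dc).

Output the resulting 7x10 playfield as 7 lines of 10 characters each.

Fill (0+0,6+0) = (0,6)
Fill (0+0,6+1) = (0,7)
Fill (0+1,6+1) = (1,7)
Fill (0+1,6+2) = (1,8)

Answer: ......##..
....#..##.
.#...#...#
#......#..
......#...
..##.##...
###.##...#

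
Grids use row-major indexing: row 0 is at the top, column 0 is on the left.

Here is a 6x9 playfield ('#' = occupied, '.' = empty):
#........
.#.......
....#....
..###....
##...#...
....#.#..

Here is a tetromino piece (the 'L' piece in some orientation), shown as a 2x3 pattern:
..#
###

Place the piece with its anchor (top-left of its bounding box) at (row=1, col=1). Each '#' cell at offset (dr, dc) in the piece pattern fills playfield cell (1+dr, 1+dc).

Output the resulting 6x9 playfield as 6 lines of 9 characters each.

Answer: #........
.#.#.....
.####....
..###....
##...#...
....#.#..

Derivation:
Fill (1+0,1+2) = (1,3)
Fill (1+1,1+0) = (2,1)
Fill (1+1,1+1) = (2,2)
Fill (1+1,1+2) = (2,3)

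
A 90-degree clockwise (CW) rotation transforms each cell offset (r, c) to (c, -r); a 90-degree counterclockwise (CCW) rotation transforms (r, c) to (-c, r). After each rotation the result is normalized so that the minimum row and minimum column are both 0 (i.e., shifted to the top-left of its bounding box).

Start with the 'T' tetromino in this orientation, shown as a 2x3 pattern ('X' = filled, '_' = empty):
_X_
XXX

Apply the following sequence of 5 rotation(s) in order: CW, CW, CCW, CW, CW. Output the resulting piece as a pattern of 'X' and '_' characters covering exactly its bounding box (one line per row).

Answer: _X
XX
_X

Derivation:
Start:
_X_
XXX
After rotation 1 (CW):
X_
XX
X_
After rotation 2 (CW):
XXX
_X_
After rotation 3 (CCW):
X_
XX
X_
After rotation 4 (CW):
XXX
_X_
After rotation 5 (CW):
_X
XX
_X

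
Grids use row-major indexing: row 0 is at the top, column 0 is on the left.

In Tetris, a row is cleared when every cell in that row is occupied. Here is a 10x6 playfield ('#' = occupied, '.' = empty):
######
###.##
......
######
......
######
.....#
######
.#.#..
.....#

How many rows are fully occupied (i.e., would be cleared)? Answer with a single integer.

Answer: 4

Derivation:
Check each row:
  row 0: 0 empty cells -> FULL (clear)
  row 1: 1 empty cell -> not full
  row 2: 6 empty cells -> not full
  row 3: 0 empty cells -> FULL (clear)
  row 4: 6 empty cells -> not full
  row 5: 0 empty cells -> FULL (clear)
  row 6: 5 empty cells -> not full
  row 7: 0 empty cells -> FULL (clear)
  row 8: 4 empty cells -> not full
  row 9: 5 empty cells -> not full
Total rows cleared: 4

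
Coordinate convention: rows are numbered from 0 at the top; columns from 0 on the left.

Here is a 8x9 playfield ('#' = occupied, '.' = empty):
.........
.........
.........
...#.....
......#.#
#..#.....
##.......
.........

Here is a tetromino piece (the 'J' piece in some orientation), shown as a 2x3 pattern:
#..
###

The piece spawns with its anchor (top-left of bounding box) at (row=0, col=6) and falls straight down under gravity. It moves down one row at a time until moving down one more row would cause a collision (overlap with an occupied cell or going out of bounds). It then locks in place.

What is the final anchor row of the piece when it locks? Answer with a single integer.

Answer: 2

Derivation:
Spawn at (row=0, col=6). Try each row:
  row 0: fits
  row 1: fits
  row 2: fits
  row 3: blocked -> lock at row 2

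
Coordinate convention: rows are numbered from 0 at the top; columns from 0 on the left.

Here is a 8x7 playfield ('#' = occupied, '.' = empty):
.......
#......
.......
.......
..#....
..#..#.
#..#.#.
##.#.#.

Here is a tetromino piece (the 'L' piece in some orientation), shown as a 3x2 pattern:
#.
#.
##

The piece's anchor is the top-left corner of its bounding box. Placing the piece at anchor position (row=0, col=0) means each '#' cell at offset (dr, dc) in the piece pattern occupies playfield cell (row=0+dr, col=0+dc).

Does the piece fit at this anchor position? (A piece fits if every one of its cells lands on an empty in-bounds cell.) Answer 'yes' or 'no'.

Check each piece cell at anchor (0, 0):
  offset (0,0) -> (0,0): empty -> OK
  offset (1,0) -> (1,0): occupied ('#') -> FAIL
  offset (2,0) -> (2,0): empty -> OK
  offset (2,1) -> (2,1): empty -> OK
All cells valid: no

Answer: no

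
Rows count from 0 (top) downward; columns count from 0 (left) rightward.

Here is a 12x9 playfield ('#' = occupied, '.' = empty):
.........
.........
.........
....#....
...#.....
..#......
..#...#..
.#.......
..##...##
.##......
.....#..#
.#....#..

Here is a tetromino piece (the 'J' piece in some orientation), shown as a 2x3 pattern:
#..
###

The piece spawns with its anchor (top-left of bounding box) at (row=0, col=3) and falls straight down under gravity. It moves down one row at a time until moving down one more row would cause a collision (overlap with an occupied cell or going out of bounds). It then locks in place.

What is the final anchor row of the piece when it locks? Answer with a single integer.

Spawn at (row=0, col=3). Try each row:
  row 0: fits
  row 1: fits
  row 2: blocked -> lock at row 1

Answer: 1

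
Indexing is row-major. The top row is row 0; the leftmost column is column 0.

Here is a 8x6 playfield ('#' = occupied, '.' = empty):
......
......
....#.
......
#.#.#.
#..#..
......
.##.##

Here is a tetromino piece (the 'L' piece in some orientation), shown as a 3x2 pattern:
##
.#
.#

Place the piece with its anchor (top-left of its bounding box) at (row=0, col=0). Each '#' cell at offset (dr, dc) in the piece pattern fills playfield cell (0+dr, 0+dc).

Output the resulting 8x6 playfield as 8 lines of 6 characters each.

Answer: ##....
.#....
.#..#.
......
#.#.#.
#..#..
......
.##.##

Derivation:
Fill (0+0,0+0) = (0,0)
Fill (0+0,0+1) = (0,1)
Fill (0+1,0+1) = (1,1)
Fill (0+2,0+1) = (2,1)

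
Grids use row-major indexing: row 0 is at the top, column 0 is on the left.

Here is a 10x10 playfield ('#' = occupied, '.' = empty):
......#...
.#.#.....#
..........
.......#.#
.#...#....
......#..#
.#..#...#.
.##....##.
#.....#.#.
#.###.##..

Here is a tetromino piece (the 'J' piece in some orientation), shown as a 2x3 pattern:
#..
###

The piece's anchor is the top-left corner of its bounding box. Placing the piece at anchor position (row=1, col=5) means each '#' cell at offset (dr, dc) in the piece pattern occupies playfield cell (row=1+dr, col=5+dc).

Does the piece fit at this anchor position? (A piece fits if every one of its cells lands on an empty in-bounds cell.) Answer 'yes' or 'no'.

Check each piece cell at anchor (1, 5):
  offset (0,0) -> (1,5): empty -> OK
  offset (1,0) -> (2,5): empty -> OK
  offset (1,1) -> (2,6): empty -> OK
  offset (1,2) -> (2,7): empty -> OK
All cells valid: yes

Answer: yes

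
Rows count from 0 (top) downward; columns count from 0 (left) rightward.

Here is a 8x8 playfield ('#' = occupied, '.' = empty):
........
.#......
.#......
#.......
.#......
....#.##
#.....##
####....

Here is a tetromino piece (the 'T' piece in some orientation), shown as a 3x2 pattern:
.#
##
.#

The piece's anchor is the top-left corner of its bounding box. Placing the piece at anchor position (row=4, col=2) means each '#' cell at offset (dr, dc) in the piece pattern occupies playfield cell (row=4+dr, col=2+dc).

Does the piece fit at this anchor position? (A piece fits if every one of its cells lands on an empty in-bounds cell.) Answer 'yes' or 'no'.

Answer: yes

Derivation:
Check each piece cell at anchor (4, 2):
  offset (0,1) -> (4,3): empty -> OK
  offset (1,0) -> (5,2): empty -> OK
  offset (1,1) -> (5,3): empty -> OK
  offset (2,1) -> (6,3): empty -> OK
All cells valid: yes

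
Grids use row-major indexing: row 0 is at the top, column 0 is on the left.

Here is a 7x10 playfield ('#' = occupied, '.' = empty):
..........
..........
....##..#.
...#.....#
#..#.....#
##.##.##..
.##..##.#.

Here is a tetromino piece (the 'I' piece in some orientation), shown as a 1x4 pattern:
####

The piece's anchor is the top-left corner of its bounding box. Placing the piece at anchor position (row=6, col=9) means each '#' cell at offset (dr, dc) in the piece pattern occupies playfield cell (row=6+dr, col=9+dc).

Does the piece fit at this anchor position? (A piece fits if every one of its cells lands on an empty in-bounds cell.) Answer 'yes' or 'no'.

Answer: no

Derivation:
Check each piece cell at anchor (6, 9):
  offset (0,0) -> (6,9): empty -> OK
  offset (0,1) -> (6,10): out of bounds -> FAIL
  offset (0,2) -> (6,11): out of bounds -> FAIL
  offset (0,3) -> (6,12): out of bounds -> FAIL
All cells valid: no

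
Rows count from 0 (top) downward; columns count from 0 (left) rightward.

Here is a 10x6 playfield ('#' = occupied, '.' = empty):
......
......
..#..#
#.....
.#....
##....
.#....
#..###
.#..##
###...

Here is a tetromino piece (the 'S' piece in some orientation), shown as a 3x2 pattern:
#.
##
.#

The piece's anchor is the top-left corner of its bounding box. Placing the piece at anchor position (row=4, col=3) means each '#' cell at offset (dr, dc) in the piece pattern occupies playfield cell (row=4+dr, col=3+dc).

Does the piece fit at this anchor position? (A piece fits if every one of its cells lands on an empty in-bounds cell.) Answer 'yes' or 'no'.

Answer: yes

Derivation:
Check each piece cell at anchor (4, 3):
  offset (0,0) -> (4,3): empty -> OK
  offset (1,0) -> (5,3): empty -> OK
  offset (1,1) -> (5,4): empty -> OK
  offset (2,1) -> (6,4): empty -> OK
All cells valid: yes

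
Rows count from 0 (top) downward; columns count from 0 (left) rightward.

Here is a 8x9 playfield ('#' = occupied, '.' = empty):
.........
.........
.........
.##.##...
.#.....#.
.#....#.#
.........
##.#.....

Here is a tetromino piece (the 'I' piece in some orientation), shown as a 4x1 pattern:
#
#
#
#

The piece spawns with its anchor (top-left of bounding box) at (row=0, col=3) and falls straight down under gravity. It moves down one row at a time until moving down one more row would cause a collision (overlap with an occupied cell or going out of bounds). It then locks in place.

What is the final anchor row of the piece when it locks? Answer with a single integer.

Answer: 3

Derivation:
Spawn at (row=0, col=3). Try each row:
  row 0: fits
  row 1: fits
  row 2: fits
  row 3: fits
  row 4: blocked -> lock at row 3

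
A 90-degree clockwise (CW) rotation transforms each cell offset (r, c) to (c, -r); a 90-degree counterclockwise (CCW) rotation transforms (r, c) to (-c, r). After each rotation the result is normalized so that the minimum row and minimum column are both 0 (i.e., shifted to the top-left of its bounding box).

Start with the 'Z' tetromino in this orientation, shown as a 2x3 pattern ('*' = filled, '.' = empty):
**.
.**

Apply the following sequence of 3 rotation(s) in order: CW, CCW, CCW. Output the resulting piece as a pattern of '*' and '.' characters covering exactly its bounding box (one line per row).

Answer: .*
**
*.

Derivation:
Start:
**.
.**
After rotation 1 (CW):
.*
**
*.
After rotation 2 (CCW):
**.
.**
After rotation 3 (CCW):
.*
**
*.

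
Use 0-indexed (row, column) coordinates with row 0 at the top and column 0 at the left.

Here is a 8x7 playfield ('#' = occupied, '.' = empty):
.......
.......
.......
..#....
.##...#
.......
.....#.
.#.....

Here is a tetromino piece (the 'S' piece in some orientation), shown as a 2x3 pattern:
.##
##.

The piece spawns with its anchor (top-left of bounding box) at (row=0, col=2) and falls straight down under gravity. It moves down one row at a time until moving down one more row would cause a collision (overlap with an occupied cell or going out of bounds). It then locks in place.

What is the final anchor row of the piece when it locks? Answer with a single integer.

Answer: 1

Derivation:
Spawn at (row=0, col=2). Try each row:
  row 0: fits
  row 1: fits
  row 2: blocked -> lock at row 1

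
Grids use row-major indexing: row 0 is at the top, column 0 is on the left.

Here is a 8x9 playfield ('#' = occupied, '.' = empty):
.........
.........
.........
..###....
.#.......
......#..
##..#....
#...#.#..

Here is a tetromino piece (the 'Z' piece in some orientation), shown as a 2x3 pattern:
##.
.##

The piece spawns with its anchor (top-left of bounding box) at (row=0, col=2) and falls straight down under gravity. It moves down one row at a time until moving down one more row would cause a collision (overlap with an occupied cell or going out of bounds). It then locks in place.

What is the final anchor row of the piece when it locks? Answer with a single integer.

Spawn at (row=0, col=2). Try each row:
  row 0: fits
  row 1: fits
  row 2: blocked -> lock at row 1

Answer: 1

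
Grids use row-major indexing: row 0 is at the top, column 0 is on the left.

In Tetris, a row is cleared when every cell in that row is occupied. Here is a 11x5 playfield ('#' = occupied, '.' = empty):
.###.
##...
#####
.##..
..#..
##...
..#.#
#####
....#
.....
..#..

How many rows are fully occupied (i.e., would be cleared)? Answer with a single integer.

Answer: 2

Derivation:
Check each row:
  row 0: 2 empty cells -> not full
  row 1: 3 empty cells -> not full
  row 2: 0 empty cells -> FULL (clear)
  row 3: 3 empty cells -> not full
  row 4: 4 empty cells -> not full
  row 5: 3 empty cells -> not full
  row 6: 3 empty cells -> not full
  row 7: 0 empty cells -> FULL (clear)
  row 8: 4 empty cells -> not full
  row 9: 5 empty cells -> not full
  row 10: 4 empty cells -> not full
Total rows cleared: 2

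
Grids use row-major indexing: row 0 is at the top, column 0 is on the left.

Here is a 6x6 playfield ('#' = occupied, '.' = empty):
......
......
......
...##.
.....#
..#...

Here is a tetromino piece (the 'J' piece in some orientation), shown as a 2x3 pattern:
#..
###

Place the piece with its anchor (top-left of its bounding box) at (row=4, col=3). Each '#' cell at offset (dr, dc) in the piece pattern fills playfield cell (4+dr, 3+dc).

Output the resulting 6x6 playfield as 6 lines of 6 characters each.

Answer: ......
......
......
...##.
...#.#
..####

Derivation:
Fill (4+0,3+0) = (4,3)
Fill (4+1,3+0) = (5,3)
Fill (4+1,3+1) = (5,4)
Fill (4+1,3+2) = (5,5)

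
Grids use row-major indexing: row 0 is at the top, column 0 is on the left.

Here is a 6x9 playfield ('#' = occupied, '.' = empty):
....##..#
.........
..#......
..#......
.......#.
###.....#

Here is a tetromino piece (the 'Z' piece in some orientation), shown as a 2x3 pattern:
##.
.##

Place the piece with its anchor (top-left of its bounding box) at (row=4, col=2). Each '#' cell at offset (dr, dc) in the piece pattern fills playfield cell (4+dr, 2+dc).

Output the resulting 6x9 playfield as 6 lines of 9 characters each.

Fill (4+0,2+0) = (4,2)
Fill (4+0,2+1) = (4,3)
Fill (4+1,2+1) = (5,3)
Fill (4+1,2+2) = (5,4)

Answer: ....##..#
.........
..#......
..#......
..##...#.
#####...#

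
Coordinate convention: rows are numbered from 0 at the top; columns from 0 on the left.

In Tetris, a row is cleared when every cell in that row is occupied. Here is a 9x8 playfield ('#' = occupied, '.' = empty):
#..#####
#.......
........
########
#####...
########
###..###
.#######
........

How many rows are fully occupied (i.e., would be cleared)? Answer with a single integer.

Check each row:
  row 0: 2 empty cells -> not full
  row 1: 7 empty cells -> not full
  row 2: 8 empty cells -> not full
  row 3: 0 empty cells -> FULL (clear)
  row 4: 3 empty cells -> not full
  row 5: 0 empty cells -> FULL (clear)
  row 6: 2 empty cells -> not full
  row 7: 1 empty cell -> not full
  row 8: 8 empty cells -> not full
Total rows cleared: 2

Answer: 2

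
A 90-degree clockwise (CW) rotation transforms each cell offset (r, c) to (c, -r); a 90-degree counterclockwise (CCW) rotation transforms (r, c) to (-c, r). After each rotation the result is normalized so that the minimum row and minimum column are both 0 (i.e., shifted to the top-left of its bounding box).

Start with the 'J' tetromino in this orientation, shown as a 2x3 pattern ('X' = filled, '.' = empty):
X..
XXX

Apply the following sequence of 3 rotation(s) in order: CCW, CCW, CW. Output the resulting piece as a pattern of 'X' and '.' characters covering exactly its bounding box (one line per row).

Start:
X..
XXX
After rotation 1 (CCW):
.X
.X
XX
After rotation 2 (CCW):
XXX
..X
After rotation 3 (CW):
.X
.X
XX

Answer: .X
.X
XX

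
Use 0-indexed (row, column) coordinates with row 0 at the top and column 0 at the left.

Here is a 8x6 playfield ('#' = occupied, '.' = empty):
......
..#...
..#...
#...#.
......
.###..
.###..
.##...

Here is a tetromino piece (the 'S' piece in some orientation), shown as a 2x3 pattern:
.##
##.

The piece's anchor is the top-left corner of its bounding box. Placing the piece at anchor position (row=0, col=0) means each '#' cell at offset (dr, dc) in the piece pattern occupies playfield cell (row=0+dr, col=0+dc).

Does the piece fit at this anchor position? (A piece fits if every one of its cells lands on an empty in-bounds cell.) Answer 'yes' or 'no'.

Check each piece cell at anchor (0, 0):
  offset (0,1) -> (0,1): empty -> OK
  offset (0,2) -> (0,2): empty -> OK
  offset (1,0) -> (1,0): empty -> OK
  offset (1,1) -> (1,1): empty -> OK
All cells valid: yes

Answer: yes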